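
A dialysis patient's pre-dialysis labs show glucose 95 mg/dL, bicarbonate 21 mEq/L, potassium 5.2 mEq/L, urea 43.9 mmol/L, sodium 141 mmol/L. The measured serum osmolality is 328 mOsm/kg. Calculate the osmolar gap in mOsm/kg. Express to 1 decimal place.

Calculated osmolality = 2·Na + glucose/18 + urea
= 2·141 + 95/18 + 43.9
= 282 + 5.28 + 43.90
= 331.18 mOsm/kg ≈ 331.2 mOsm/kg
Osmolar gap = measured − calculated = 328 − 331.2 = -3.2 mOsm/kg

-3.2 mOsm/kg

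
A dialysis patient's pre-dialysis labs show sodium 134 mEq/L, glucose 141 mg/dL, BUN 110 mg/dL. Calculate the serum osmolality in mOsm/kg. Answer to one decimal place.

315.1 mOsm/kg

Calculated osmolality = 2·Na + glucose/18 + BUN/2.8
= 2·134 + 141/18 + 110/2.8
= 268 + 7.83 + 39.29
= 315.12 mOsm/kg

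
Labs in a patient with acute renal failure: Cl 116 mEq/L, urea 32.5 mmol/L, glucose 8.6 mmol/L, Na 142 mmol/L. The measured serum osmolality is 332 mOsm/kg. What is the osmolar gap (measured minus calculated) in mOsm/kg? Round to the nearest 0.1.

Calculated osmolality = 2·Na + glucose + urea
= 2·142 + 8.6 + 32.5
= 284 + 8.60 + 32.50
= 325.1 mOsm/kg ≈ 325.1 mOsm/kg
Osmolar gap = measured − calculated = 332 − 325.1 = 6.9 mOsm/kg

6.9 mOsm/kg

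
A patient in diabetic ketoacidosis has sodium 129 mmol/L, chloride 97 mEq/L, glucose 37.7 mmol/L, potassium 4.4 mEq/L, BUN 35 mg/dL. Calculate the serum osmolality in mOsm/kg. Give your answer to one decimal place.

308.2 mOsm/kg

Calculated osmolality = 2·Na + glucose + BUN/2.8
= 2·129 + 37.7 + 35/2.8
= 258 + 37.70 + 12.50
= 308.2 mOsm/kg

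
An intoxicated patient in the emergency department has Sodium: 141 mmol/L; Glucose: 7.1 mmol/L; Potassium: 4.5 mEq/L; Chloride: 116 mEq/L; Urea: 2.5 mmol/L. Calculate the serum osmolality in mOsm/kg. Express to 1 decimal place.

Calculated osmolality = 2·Na + glucose + urea
= 2·141 + 7.1 + 2.5
= 282 + 7.10 + 2.50
= 291.6 mOsm/kg

291.6 mOsm/kg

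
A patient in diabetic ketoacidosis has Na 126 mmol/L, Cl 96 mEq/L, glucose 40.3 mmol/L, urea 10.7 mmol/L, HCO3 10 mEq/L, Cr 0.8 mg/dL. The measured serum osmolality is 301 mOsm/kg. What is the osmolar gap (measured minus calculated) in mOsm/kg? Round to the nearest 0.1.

-2.0 mOsm/kg

Calculated osmolality = 2·Na + glucose + urea
= 2·126 + 40.3 + 10.7
= 252 + 40.30 + 10.70
= 303 mOsm/kg ≈ 303.0 mOsm/kg
Osmolar gap = measured − calculated = 301 − 303.0 = -2.0 mOsm/kg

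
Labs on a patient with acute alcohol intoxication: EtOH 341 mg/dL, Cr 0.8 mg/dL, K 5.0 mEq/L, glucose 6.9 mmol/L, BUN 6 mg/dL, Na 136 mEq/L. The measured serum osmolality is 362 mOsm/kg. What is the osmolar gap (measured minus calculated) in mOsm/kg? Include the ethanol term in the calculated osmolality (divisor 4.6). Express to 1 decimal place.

6.8 mOsm/kg

Calculated osmolality = 2·Na + glucose + BUN/2.8 + ethanol/4.6
= 2·136 + 6.9 + 6/2.8 + 341/4.6
= 272 + 6.90 + 2.14 + 74.13
= 355.17 mOsm/kg ≈ 355.2 mOsm/kg
Osmolar gap = measured − calculated = 362 − 355.2 = 6.8 mOsm/kg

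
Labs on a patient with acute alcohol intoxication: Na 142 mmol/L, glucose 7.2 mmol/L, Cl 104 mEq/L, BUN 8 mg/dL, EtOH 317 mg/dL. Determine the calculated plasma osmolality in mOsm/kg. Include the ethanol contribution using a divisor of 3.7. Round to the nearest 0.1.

Calculated osmolality = 2·Na + glucose + BUN/2.8 + ethanol/3.7
= 2·142 + 7.2 + 8/2.8 + 317/3.7
= 284 + 7.20 + 2.86 + 85.68
= 379.74 mOsm/kg

379.7 mOsm/kg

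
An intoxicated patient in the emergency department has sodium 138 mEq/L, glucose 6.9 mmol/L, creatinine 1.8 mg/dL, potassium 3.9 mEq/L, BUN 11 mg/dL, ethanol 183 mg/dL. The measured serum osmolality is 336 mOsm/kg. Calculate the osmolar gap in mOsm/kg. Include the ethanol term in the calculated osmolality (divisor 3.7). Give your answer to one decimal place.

Calculated osmolality = 2·Na + glucose + BUN/2.8 + ethanol/3.7
= 2·138 + 6.9 + 11/2.8 + 183/3.7
= 276 + 6.90 + 3.93 + 49.46
= 336.29 mOsm/kg ≈ 336.3 mOsm/kg
Osmolar gap = measured − calculated = 336 − 336.3 = -0.3 mOsm/kg

-0.3 mOsm/kg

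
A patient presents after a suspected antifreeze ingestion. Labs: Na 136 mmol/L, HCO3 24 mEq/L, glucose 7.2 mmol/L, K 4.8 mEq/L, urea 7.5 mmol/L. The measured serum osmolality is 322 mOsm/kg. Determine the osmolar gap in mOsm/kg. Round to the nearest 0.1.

Calculated osmolality = 2·Na + glucose + urea
= 2·136 + 7.2 + 7.5
= 272 + 7.20 + 7.50
= 286.7 mOsm/kg ≈ 286.7 mOsm/kg
Osmolar gap = measured − calculated = 322 − 286.7 = 35.3 mOsm/kg

35.3 mOsm/kg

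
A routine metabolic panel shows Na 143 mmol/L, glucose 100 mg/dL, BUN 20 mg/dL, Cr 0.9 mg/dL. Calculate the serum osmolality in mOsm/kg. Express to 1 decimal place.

298.7 mOsm/kg

Calculated osmolality = 2·Na + glucose/18 + BUN/2.8
= 2·143 + 100/18 + 20/2.8
= 286 + 5.56 + 7.14
= 298.7 mOsm/kg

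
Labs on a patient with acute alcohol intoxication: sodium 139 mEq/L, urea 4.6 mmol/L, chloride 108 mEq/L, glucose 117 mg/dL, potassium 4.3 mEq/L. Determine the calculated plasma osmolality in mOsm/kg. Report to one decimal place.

Calculated osmolality = 2·Na + glucose/18 + urea
= 2·139 + 117/18 + 4.6
= 278 + 6.50 + 4.60
= 289.1 mOsm/kg

289.1 mOsm/kg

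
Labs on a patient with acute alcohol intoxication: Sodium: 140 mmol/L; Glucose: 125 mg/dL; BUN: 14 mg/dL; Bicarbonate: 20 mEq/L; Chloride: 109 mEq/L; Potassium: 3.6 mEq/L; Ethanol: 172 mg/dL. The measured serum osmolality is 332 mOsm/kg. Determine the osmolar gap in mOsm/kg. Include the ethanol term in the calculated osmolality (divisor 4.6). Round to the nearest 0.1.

Calculated osmolality = 2·Na + glucose/18 + BUN/2.8 + ethanol/4.6
= 2·140 + 125/18 + 14/2.8 + 172/4.6
= 280 + 6.94 + 5 + 37.39
= 329.33 mOsm/kg ≈ 329.3 mOsm/kg
Osmolar gap = measured − calculated = 332 − 329.3 = 2.7 mOsm/kg

2.7 mOsm/kg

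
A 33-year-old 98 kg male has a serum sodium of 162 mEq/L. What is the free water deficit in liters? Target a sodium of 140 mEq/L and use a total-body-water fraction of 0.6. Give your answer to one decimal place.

TBW = 0.6 · 98 = 58.8 L
Free water deficit = TBW · (Na/140 − 1)
= 58.8 · (162/140 − 1)
= 58.8 · 0.1571
= 9.24 L

9.2 L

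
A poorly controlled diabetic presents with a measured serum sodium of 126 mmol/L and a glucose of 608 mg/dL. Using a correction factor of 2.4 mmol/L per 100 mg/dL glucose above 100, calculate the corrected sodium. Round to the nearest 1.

Corrected Na = measured Na + 2.4 · (glucose − 100)/100
= 126 + 2.4 · (608 − 100)/100
= 126 + 12.2
= 138.2 mmol/L

138 mmol/L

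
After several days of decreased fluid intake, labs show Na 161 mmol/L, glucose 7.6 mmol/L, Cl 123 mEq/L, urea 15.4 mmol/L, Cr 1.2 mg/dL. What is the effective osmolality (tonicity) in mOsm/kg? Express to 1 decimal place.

329.6 mOsm/kg

Effective osmolality excludes urea (freely permeant across cell membranes):
2·Na + glucose
= 2·161 + 7.6
= 322 + 7.6
= 329.6 mOsm/kg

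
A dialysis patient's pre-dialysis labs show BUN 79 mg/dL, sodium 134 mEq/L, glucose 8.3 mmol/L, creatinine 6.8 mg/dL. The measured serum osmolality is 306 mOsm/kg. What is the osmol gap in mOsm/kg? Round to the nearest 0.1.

Calculated osmolality = 2·Na + glucose + BUN/2.8
= 2·134 + 8.3 + 79/2.8
= 268 + 8.30 + 28.21
= 304.51 mOsm/kg ≈ 304.5 mOsm/kg
Osmolar gap = measured − calculated = 306 − 304.5 = 1.5 mOsm/kg

1.5 mOsm/kg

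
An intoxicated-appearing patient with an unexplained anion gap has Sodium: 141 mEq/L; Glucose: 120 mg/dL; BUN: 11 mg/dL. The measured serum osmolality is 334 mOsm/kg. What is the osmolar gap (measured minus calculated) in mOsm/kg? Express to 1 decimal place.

Calculated osmolality = 2·Na + glucose/18 + BUN/2.8
= 2·141 + 120/18 + 11/2.8
= 282 + 6.67 + 3.93
= 292.6 mOsm/kg ≈ 292.6 mOsm/kg
Osmolar gap = measured − calculated = 334 − 292.6 = 41.4 mOsm/kg

41.4 mOsm/kg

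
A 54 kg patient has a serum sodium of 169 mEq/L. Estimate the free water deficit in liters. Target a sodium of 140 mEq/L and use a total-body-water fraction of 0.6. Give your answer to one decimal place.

TBW = 0.6 · 54 = 32.4 L
Free water deficit = TBW · (Na/140 − 1)
= 32.4 · (169/140 − 1)
= 32.4 · 0.2071
= 6.71 L

6.7 L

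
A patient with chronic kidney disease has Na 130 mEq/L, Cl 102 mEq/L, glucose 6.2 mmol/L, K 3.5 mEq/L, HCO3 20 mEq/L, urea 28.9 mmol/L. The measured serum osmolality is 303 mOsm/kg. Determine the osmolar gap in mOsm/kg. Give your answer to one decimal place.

7.9 mOsm/kg

Calculated osmolality = 2·Na + glucose + urea
= 2·130 + 6.2 + 28.9
= 260 + 6.20 + 28.90
= 295.1 mOsm/kg ≈ 295.1 mOsm/kg
Osmolar gap = measured − calculated = 303 − 295.1 = 7.9 mOsm/kg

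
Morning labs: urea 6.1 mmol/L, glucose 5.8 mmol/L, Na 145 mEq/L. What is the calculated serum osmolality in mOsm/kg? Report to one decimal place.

301.9 mOsm/kg

Calculated osmolality = 2·Na + glucose + urea
= 2·145 + 5.8 + 6.1
= 290 + 5.80 + 6.10
= 301.9 mOsm/kg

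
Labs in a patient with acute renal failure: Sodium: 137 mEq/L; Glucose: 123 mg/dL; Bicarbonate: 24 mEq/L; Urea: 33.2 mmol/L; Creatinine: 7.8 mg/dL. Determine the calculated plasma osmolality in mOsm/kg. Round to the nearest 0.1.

314.0 mOsm/kg

Calculated osmolality = 2·Na + glucose/18 + urea
= 2·137 + 123/18 + 33.2
= 274 + 6.83 + 33.20
= 314.03 mOsm/kg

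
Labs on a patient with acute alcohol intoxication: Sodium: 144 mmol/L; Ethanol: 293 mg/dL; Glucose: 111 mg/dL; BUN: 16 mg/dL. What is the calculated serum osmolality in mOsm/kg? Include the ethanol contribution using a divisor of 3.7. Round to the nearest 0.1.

379.1 mOsm/kg

Calculated osmolality = 2·Na + glucose/18 + BUN/2.8 + ethanol/3.7
= 2·144 + 111/18 + 16/2.8 + 293/3.7
= 288 + 6.17 + 5.71 + 79.19
= 379.07 mOsm/kg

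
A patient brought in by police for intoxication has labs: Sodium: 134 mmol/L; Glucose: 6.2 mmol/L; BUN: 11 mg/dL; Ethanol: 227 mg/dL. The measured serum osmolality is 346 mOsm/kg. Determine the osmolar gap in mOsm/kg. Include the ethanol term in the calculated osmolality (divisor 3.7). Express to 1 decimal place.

6.5 mOsm/kg

Calculated osmolality = 2·Na + glucose + BUN/2.8 + ethanol/3.7
= 2·134 + 6.2 + 11/2.8 + 227/3.7
= 268 + 6.20 + 3.93 + 61.35
= 339.48 mOsm/kg ≈ 339.5 mOsm/kg
Osmolar gap = measured − calculated = 346 − 339.5 = 6.5 mOsm/kg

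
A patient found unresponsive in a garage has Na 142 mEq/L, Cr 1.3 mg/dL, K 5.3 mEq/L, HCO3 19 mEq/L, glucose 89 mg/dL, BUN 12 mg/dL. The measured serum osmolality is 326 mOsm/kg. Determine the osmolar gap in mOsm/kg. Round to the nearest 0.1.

32.8 mOsm/kg

Calculated osmolality = 2·Na + glucose/18 + BUN/2.8
= 2·142 + 89/18 + 12/2.8
= 284 + 4.94 + 4.29
= 293.23 mOsm/kg ≈ 293.2 mOsm/kg
Osmolar gap = measured − calculated = 326 − 293.2 = 32.8 mOsm/kg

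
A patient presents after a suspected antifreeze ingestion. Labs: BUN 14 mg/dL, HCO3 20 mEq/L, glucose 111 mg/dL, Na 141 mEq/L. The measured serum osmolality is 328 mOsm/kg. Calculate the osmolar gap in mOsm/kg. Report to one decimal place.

Calculated osmolality = 2·Na + glucose/18 + BUN/2.8
= 2·141 + 111/18 + 14/2.8
= 282 + 6.17 + 5
= 293.17 mOsm/kg ≈ 293.2 mOsm/kg
Osmolar gap = measured − calculated = 328 − 293.2 = 34.8 mOsm/kg

34.8 mOsm/kg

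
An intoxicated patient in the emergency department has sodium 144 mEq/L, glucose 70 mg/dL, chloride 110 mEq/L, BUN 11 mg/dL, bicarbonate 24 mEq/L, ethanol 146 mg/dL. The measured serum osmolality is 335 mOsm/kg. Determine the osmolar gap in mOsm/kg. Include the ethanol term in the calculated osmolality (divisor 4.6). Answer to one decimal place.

Calculated osmolality = 2·Na + glucose/18 + BUN/2.8 + ethanol/4.6
= 2·144 + 70/18 + 11/2.8 + 146/4.6
= 288 + 3.89 + 3.93 + 31.74
= 327.56 mOsm/kg ≈ 327.6 mOsm/kg
Osmolar gap = measured − calculated = 335 − 327.6 = 7.4 mOsm/kg

7.4 mOsm/kg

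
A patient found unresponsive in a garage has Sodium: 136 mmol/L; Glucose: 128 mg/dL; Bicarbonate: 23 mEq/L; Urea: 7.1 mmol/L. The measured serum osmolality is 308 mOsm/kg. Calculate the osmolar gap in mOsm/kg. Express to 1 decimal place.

Calculated osmolality = 2·Na + glucose/18 + urea
= 2·136 + 128/18 + 7.1
= 272 + 7.11 + 7.10
= 286.21 mOsm/kg ≈ 286.2 mOsm/kg
Osmolar gap = measured − calculated = 308 − 286.2 = 21.8 mOsm/kg

21.8 mOsm/kg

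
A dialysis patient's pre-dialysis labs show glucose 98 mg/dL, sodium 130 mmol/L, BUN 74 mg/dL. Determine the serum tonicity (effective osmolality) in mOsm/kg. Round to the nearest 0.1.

Effective osmolality excludes urea (freely permeant across cell membranes):
2·Na + glucose/18
= 2·130 + 98/18
= 260 + 5.44
= 265.44 mOsm/kg

265.4 mOsm/kg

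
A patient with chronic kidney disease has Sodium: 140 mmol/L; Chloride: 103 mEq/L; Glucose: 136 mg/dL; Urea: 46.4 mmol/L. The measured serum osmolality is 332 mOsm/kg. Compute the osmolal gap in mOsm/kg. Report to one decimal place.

-2.0 mOsm/kg

Calculated osmolality = 2·Na + glucose/18 + urea
= 2·140 + 136/18 + 46.4
= 280 + 7.56 + 46.40
= 333.96 mOsm/kg ≈ 334.0 mOsm/kg
Osmolar gap = measured − calculated = 332 − 334.0 = -2.0 mOsm/kg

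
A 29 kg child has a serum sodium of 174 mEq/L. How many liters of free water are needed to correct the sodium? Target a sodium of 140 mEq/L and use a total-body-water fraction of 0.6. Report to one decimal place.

TBW = 0.6 · 29 = 17.4 L
Free water deficit = TBW · (Na/140 − 1)
= 17.4 · (174/140 − 1)
= 17.4 · 0.2429
= 4.23 L

4.2 L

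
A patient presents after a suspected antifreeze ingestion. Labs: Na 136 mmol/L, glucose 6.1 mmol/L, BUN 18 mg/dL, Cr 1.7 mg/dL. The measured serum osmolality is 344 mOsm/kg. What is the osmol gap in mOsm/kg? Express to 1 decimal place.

Calculated osmolality = 2·Na + glucose + BUN/2.8
= 2·136 + 6.1 + 18/2.8
= 272 + 6.10 + 6.43
= 284.53 mOsm/kg ≈ 284.5 mOsm/kg
Osmolar gap = measured − calculated = 344 − 284.5 = 59.5 mOsm/kg

59.5 mOsm/kg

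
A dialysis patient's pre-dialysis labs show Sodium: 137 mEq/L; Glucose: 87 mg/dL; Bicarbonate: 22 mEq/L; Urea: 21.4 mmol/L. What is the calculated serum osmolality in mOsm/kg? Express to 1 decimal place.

Calculated osmolality = 2·Na + glucose/18 + urea
= 2·137 + 87/18 + 21.4
= 274 + 4.83 + 21.40
= 300.23 mOsm/kg

300.2 mOsm/kg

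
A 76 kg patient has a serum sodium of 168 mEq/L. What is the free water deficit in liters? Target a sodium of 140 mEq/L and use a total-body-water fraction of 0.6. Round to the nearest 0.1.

9.1 L

TBW = 0.6 · 76 = 45.6 L
Free water deficit = TBW · (Na/140 − 1)
= 45.6 · (168/140 − 1)
= 45.6 · 0.2
= 9.12 L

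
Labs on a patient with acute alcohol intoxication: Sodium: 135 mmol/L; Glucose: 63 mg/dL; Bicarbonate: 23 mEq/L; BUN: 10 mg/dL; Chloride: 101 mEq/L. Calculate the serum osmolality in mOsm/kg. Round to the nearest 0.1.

Calculated osmolality = 2·Na + glucose/18 + BUN/2.8
= 2·135 + 63/18 + 10/2.8
= 270 + 3.50 + 3.57
= 277.07 mOsm/kg

277.1 mOsm/kg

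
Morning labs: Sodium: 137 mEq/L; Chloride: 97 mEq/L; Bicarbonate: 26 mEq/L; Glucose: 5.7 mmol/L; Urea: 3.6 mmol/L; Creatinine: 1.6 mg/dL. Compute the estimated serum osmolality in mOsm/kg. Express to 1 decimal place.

Calculated osmolality = 2·Na + glucose + urea
= 2·137 + 5.7 + 3.6
= 274 + 5.70 + 3.60
= 283.3 mOsm/kg

283.3 mOsm/kg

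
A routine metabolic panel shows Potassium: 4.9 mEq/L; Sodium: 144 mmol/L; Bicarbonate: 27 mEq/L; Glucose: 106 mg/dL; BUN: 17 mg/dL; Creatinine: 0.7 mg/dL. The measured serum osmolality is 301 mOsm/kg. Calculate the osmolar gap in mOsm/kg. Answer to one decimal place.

1.0 mOsm/kg

Calculated osmolality = 2·Na + glucose/18 + BUN/2.8
= 2·144 + 106/18 + 17/2.8
= 288 + 5.89 + 6.07
= 299.96 mOsm/kg ≈ 300.0 mOsm/kg
Osmolar gap = measured − calculated = 301 − 300.0 = 1.0 mOsm/kg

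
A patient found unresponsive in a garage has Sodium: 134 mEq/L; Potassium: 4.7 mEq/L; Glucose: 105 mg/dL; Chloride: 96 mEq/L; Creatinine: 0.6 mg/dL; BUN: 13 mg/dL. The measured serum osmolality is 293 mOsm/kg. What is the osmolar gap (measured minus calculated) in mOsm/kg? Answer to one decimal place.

14.5 mOsm/kg

Calculated osmolality = 2·Na + glucose/18 + BUN/2.8
= 2·134 + 105/18 + 13/2.8
= 268 + 5.83 + 4.64
= 278.47 mOsm/kg ≈ 278.5 mOsm/kg
Osmolar gap = measured − calculated = 293 − 278.5 = 14.5 mOsm/kg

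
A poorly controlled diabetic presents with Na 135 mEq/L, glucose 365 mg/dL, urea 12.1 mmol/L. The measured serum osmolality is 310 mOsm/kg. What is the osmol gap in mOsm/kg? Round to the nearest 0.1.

7.6 mOsm/kg

Calculated osmolality = 2·Na + glucose/18 + urea
= 2·135 + 365/18 + 12.1
= 270 + 20.28 + 12.10
= 302.38 mOsm/kg ≈ 302.4 mOsm/kg
Osmolar gap = measured − calculated = 310 − 302.4 = 7.6 mOsm/kg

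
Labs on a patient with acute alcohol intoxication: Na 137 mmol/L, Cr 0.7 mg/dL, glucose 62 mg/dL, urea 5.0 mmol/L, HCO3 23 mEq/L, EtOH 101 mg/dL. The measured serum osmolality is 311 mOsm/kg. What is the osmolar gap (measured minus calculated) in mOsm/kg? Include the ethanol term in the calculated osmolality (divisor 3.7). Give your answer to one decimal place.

1.3 mOsm/kg

Calculated osmolality = 2·Na + glucose/18 + urea + ethanol/3.7
= 2·137 + 62/18 + 5 + 101/3.7
= 274 + 3.44 + 5 + 27.30
= 309.74 mOsm/kg ≈ 309.7 mOsm/kg
Osmolar gap = measured − calculated = 311 − 309.7 = 1.3 mOsm/kg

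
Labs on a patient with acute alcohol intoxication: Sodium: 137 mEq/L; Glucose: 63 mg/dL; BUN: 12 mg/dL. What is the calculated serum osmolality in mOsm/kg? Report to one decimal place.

281.8 mOsm/kg

Calculated osmolality = 2·Na + glucose/18 + BUN/2.8
= 2·137 + 63/18 + 12/2.8
= 274 + 3.50 + 4.29
= 281.79 mOsm/kg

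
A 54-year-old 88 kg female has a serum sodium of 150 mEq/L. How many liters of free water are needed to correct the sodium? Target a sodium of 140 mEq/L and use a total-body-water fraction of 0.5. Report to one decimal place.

3.1 L

TBW = 0.5 · 88 = 44 L
Free water deficit = TBW · (Na/140 − 1)
= 44 · (150/140 − 1)
= 44 · 0.0714
= 3.14 L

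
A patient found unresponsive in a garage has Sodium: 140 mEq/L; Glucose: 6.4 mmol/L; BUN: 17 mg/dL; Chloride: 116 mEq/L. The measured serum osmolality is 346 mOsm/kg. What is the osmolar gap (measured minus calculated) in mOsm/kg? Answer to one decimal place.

Calculated osmolality = 2·Na + glucose + BUN/2.8
= 2·140 + 6.4 + 17/2.8
= 280 + 6.40 + 6.07
= 292.47 mOsm/kg ≈ 292.5 mOsm/kg
Osmolar gap = measured − calculated = 346 − 292.5 = 53.5 mOsm/kg

53.5 mOsm/kg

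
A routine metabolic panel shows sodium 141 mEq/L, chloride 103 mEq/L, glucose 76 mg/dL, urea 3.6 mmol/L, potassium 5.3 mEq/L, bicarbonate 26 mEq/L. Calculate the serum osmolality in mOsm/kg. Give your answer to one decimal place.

Calculated osmolality = 2·Na + glucose/18 + urea
= 2·141 + 76/18 + 3.6
= 282 + 4.22 + 3.60
= 289.82 mOsm/kg

289.8 mOsm/kg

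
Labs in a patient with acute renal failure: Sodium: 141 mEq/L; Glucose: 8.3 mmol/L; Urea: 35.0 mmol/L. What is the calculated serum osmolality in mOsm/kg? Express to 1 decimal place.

325.3 mOsm/kg

Calculated osmolality = 2·Na + glucose + urea
= 2·141 + 8.3 + 35
= 282 + 8.30 + 35
= 325.3 mOsm/kg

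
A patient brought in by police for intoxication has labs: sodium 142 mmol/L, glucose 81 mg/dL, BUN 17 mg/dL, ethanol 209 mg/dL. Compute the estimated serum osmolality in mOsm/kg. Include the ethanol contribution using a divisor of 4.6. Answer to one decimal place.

Calculated osmolality = 2·Na + glucose/18 + BUN/2.8 + ethanol/4.6
= 2·142 + 81/18 + 17/2.8 + 209/4.6
= 284 + 4.50 + 6.07 + 45.43
= 340 mOsm/kg

340.0 mOsm/kg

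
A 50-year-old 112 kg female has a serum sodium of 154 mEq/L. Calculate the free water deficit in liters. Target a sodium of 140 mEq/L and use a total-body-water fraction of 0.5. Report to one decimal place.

5.6 L

TBW = 0.5 · 112 = 56 L
Free water deficit = TBW · (Na/140 − 1)
= 56 · (154/140 − 1)
= 56 · 0.1
= 5.6 L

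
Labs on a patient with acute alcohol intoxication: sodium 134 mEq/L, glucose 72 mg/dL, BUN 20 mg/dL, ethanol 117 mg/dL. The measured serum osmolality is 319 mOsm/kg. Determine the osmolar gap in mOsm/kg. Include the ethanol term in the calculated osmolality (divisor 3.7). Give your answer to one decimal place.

Calculated osmolality = 2·Na + glucose/18 + BUN/2.8 + ethanol/3.7
= 2·134 + 72/18 + 20/2.8 + 117/3.7
= 268 + 4 + 7.14 + 31.62
= 310.76 mOsm/kg ≈ 310.8 mOsm/kg
Osmolar gap = measured − calculated = 319 − 310.8 = 8.2 mOsm/kg

8.2 mOsm/kg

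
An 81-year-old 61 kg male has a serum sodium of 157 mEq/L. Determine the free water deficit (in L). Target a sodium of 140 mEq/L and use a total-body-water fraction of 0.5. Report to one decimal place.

3.7 L

TBW = 0.5 · 61 = 30.5 L
Free water deficit = TBW · (Na/140 − 1)
= 30.5 · (157/140 − 1)
= 30.5 · 0.1214
= 3.7 L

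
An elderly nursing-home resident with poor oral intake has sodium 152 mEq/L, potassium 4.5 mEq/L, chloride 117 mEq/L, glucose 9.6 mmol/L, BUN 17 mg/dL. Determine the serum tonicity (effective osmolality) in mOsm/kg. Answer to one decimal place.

313.6 mOsm/kg

Effective osmolality excludes urea (freely permeant across cell membranes):
2·Na + glucose
= 2·152 + 9.6
= 304 + 9.6
= 313.6 mOsm/kg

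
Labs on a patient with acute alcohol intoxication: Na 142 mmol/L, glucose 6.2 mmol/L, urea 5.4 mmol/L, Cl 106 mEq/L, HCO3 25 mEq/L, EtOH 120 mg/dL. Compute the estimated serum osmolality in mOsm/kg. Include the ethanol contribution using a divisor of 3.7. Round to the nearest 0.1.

328.0 mOsm/kg

Calculated osmolality = 2·Na + glucose + urea + ethanol/3.7
= 2·142 + 6.2 + 5.4 + 120/3.7
= 284 + 6.20 + 5.40 + 32.43
= 328.03 mOsm/kg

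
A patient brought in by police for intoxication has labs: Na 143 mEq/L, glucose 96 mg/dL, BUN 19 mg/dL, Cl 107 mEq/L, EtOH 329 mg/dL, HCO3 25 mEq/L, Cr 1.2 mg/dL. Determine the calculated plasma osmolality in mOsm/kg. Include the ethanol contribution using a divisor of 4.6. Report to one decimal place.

369.6 mOsm/kg

Calculated osmolality = 2·Na + glucose/18 + BUN/2.8 + ethanol/4.6
= 2·143 + 96/18 + 19/2.8 + 329/4.6
= 286 + 5.33 + 6.79 + 71.52
= 369.64 mOsm/kg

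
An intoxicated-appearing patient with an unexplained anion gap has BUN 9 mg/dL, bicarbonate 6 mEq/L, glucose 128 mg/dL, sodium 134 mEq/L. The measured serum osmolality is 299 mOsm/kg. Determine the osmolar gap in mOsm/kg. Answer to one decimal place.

Calculated osmolality = 2·Na + glucose/18 + BUN/2.8
= 2·134 + 128/18 + 9/2.8
= 268 + 7.11 + 3.21
= 278.32 mOsm/kg ≈ 278.3 mOsm/kg
Osmolar gap = measured − calculated = 299 − 278.3 = 20.7 mOsm/kg

20.7 mOsm/kg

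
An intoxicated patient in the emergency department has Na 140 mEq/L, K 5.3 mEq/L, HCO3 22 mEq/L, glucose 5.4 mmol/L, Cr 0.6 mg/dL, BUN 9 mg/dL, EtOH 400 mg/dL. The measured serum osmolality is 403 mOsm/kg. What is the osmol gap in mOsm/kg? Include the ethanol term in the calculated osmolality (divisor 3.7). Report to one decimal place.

Calculated osmolality = 2·Na + glucose + BUN/2.8 + ethanol/3.7
= 2·140 + 5.4 + 9/2.8 + 400/3.7
= 280 + 5.40 + 3.21 + 108.11
= 396.72 mOsm/kg ≈ 396.7 mOsm/kg
Osmolar gap = measured − calculated = 403 − 396.7 = 6.3 mOsm/kg

6.3 mOsm/kg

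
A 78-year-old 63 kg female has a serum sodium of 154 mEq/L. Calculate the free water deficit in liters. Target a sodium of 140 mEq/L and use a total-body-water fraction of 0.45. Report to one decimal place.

TBW = 0.45 · 63 = 28.35 L
Free water deficit = TBW · (Na/140 − 1)
= 28.35 · (154/140 − 1)
= 28.35 · 0.1
= 2.84 L

2.8 L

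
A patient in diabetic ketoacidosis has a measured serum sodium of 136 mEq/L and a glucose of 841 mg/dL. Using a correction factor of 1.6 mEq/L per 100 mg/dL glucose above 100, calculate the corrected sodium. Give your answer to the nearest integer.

Corrected Na = measured Na + 1.6 · (glucose − 100)/100
= 136 + 1.6 · (841 − 100)/100
= 136 + 11.9
= 147.9 mEq/L

148 mEq/L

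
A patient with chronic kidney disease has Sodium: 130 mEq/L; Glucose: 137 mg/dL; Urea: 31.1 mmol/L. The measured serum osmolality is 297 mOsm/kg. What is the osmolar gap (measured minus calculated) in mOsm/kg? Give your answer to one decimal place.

-1.7 mOsm/kg

Calculated osmolality = 2·Na + glucose/18 + urea
= 2·130 + 137/18 + 31.1
= 260 + 7.61 + 31.10
= 298.71 mOsm/kg ≈ 298.7 mOsm/kg
Osmolar gap = measured − calculated = 297 − 298.7 = -1.7 mOsm/kg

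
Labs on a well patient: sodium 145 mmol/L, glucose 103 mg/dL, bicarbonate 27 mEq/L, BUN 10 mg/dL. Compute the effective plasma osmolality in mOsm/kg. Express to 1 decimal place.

Effective osmolality excludes urea (freely permeant across cell membranes):
2·Na + glucose/18
= 2·145 + 103/18
= 290 + 5.72
= 295.72 mOsm/kg

295.7 mOsm/kg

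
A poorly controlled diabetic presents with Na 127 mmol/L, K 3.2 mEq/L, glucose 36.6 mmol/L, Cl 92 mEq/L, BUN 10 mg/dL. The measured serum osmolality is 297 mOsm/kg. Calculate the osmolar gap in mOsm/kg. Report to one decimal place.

Calculated osmolality = 2·Na + glucose + BUN/2.8
= 2·127 + 36.6 + 10/2.8
= 254 + 36.60 + 3.57
= 294.17 mOsm/kg ≈ 294.2 mOsm/kg
Osmolar gap = measured − calculated = 297 − 294.2 = 2.8 mOsm/kg

2.8 mOsm/kg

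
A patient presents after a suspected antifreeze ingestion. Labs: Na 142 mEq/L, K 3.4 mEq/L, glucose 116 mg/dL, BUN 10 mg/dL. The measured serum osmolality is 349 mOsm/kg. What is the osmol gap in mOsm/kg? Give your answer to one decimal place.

Calculated osmolality = 2·Na + glucose/18 + BUN/2.8
= 2·142 + 116/18 + 10/2.8
= 284 + 6.44 + 3.57
= 294.01 mOsm/kg ≈ 294.0 mOsm/kg
Osmolar gap = measured − calculated = 349 − 294.0 = 55.0 mOsm/kg

55.0 mOsm/kg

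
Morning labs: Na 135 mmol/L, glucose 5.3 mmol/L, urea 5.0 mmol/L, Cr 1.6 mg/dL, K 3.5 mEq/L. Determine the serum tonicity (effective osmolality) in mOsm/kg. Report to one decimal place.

275.3 mOsm/kg

Effective osmolality excludes urea (freely permeant across cell membranes):
2·Na + glucose
= 2·135 + 5.3
= 270 + 5.3
= 275.3 mOsm/kg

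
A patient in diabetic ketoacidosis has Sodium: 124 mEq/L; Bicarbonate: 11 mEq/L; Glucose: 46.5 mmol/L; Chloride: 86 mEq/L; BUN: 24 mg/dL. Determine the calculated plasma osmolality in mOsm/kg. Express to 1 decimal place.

Calculated osmolality = 2·Na + glucose + BUN/2.8
= 2·124 + 46.5 + 24/2.8
= 248 + 46.50 + 8.57
= 303.07 mOsm/kg

303.1 mOsm/kg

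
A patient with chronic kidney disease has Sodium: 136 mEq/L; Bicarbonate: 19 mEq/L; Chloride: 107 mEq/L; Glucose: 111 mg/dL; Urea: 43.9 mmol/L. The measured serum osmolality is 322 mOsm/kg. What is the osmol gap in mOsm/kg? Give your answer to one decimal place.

Calculated osmolality = 2·Na + glucose/18 + urea
= 2·136 + 111/18 + 43.9
= 272 + 6.17 + 43.90
= 322.07 mOsm/kg ≈ 322.1 mOsm/kg
Osmolar gap = measured − calculated = 322 − 322.1 = -0.1 mOsm/kg

-0.1 mOsm/kg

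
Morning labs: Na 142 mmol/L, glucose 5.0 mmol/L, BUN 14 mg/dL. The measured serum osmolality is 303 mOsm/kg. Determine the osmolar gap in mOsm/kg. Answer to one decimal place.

9.0 mOsm/kg

Calculated osmolality = 2·Na + glucose + BUN/2.8
= 2·142 + 5 + 14/2.8
= 284 + 5 + 5
= 294 mOsm/kg ≈ 294.0 mOsm/kg
Osmolar gap = measured − calculated = 303 − 294.0 = 9.0 mOsm/kg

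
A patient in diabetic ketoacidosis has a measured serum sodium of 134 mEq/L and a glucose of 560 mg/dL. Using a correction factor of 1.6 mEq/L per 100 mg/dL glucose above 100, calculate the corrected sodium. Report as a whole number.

Corrected Na = measured Na + 1.6 · (glucose − 100)/100
= 134 + 1.6 · (560 − 100)/100
= 134 + 7.4
= 141.4 mEq/L

141 mEq/L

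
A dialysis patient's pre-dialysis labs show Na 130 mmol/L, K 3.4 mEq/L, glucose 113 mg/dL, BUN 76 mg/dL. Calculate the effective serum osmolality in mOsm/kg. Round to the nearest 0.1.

Effective osmolality excludes urea (freely permeant across cell membranes):
2·Na + glucose/18
= 2·130 + 113/18
= 260 + 6.28
= 266.28 mOsm/kg

266.3 mOsm/kg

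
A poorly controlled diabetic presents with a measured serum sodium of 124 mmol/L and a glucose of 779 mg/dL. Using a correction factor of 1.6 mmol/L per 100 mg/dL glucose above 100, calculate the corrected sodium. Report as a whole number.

Corrected Na = measured Na + 1.6 · (glucose − 100)/100
= 124 + 1.6 · (779 − 100)/100
= 124 + 10.9
= 134.9 mmol/L

135 mmol/L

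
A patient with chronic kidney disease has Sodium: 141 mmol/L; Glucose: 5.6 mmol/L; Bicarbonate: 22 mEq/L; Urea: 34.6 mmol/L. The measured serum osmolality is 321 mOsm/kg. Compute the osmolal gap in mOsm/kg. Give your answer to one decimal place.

-1.2 mOsm/kg

Calculated osmolality = 2·Na + glucose + urea
= 2·141 + 5.6 + 34.6
= 282 + 5.60 + 34.60
= 322.2 mOsm/kg ≈ 322.2 mOsm/kg
Osmolar gap = measured − calculated = 321 − 322.2 = -1.2 mOsm/kg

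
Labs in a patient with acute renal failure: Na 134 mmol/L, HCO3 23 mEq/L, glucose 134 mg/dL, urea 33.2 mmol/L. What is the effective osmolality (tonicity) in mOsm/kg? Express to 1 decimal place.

Effective osmolality excludes urea (freely permeant across cell membranes):
2·Na + glucose/18
= 2·134 + 134/18
= 268 + 7.44
= 275.44 mOsm/kg

275.4 mOsm/kg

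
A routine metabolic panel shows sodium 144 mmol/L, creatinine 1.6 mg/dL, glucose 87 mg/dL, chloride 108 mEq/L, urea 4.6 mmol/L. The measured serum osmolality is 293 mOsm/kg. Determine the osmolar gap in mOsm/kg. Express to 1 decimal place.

-4.4 mOsm/kg

Calculated osmolality = 2·Na + glucose/18 + urea
= 2·144 + 87/18 + 4.6
= 288 + 4.83 + 4.60
= 297.43 mOsm/kg ≈ 297.4 mOsm/kg
Osmolar gap = measured − calculated = 293 − 297.4 = -4.4 mOsm/kg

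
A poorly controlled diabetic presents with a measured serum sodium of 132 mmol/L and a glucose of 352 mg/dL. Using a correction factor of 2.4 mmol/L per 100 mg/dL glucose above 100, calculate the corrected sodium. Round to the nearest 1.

138 mmol/L

Corrected Na = measured Na + 2.4 · (glucose − 100)/100
= 132 + 2.4 · (352 − 100)/100
= 132 + 6
= 138 mmol/L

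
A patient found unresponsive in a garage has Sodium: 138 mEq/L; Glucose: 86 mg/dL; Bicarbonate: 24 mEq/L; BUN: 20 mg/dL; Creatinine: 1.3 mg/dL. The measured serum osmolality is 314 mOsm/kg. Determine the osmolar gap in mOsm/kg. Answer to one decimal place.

Calculated osmolality = 2·Na + glucose/18 + BUN/2.8
= 2·138 + 86/18 + 20/2.8
= 276 + 4.78 + 7.14
= 287.92 mOsm/kg ≈ 287.9 mOsm/kg
Osmolar gap = measured − calculated = 314 − 287.9 = 26.1 mOsm/kg

26.1 mOsm/kg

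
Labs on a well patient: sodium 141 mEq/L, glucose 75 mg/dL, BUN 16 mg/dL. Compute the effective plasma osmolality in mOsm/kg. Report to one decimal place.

286.2 mOsm/kg

Effective osmolality excludes urea (freely permeant across cell membranes):
2·Na + glucose/18
= 2·141 + 75/18
= 282 + 4.17
= 286.17 mOsm/kg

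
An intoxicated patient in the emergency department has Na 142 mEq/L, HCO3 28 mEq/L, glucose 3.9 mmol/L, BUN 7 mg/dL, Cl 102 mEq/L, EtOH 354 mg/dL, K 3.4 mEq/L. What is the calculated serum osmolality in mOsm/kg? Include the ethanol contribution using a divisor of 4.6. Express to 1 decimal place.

Calculated osmolality = 2·Na + glucose + BUN/2.8 + ethanol/4.6
= 2·142 + 3.9 + 7/2.8 + 354/4.6
= 284 + 3.90 + 2.50 + 76.96
= 367.36 mOsm/kg

367.4 mOsm/kg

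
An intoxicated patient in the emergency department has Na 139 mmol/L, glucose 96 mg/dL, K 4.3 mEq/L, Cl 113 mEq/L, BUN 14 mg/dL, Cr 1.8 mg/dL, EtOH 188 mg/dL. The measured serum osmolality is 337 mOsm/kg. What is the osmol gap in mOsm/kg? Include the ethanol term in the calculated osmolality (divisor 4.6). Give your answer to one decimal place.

7.8 mOsm/kg

Calculated osmolality = 2·Na + glucose/18 + BUN/2.8 + ethanol/4.6
= 2·139 + 96/18 + 14/2.8 + 188/4.6
= 278 + 5.33 + 5 + 40.87
= 329.2 mOsm/kg ≈ 329.2 mOsm/kg
Osmolar gap = measured − calculated = 337 − 329.2 = 7.8 mOsm/kg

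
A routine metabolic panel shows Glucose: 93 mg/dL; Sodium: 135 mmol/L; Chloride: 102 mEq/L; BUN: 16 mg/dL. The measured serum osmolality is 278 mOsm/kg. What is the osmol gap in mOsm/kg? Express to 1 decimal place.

-2.9 mOsm/kg

Calculated osmolality = 2·Na + glucose/18 + BUN/2.8
= 2·135 + 93/18 + 16/2.8
= 270 + 5.17 + 5.71
= 280.88 mOsm/kg ≈ 280.9 mOsm/kg
Osmolar gap = measured − calculated = 278 − 280.9 = -2.9 mOsm/kg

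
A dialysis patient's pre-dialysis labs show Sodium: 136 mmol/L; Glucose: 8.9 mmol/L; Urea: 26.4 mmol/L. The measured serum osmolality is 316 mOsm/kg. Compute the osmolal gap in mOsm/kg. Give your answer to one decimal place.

Calculated osmolality = 2·Na + glucose + urea
= 2·136 + 8.9 + 26.4
= 272 + 8.90 + 26.40
= 307.3 mOsm/kg ≈ 307.3 mOsm/kg
Osmolar gap = measured − calculated = 316 − 307.3 = 8.7 mOsm/kg

8.7 mOsm/kg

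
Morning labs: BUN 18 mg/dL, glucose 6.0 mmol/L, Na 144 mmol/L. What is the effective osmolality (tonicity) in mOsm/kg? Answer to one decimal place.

Effective osmolality excludes urea (freely permeant across cell membranes):
2·Na + glucose
= 2·144 + 6
= 288 + 6
= 294 mOsm/kg

294.0 mOsm/kg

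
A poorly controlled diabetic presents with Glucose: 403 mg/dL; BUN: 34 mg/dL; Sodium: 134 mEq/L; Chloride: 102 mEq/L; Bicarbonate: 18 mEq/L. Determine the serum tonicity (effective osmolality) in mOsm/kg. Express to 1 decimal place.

290.4 mOsm/kg

Effective osmolality excludes urea (freely permeant across cell membranes):
2·Na + glucose/18
= 2·134 + 403/18
= 268 + 22.39
= 290.39 mOsm/kg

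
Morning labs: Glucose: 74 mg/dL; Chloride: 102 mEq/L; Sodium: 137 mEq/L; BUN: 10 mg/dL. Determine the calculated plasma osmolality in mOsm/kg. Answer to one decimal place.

Calculated osmolality = 2·Na + glucose/18 + BUN/2.8
= 2·137 + 74/18 + 10/2.8
= 274 + 4.11 + 3.57
= 281.68 mOsm/kg

281.7 mOsm/kg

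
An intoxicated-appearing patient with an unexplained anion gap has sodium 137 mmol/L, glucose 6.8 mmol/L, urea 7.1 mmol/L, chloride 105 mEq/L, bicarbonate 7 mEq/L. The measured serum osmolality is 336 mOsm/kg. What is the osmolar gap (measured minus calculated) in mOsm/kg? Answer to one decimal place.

48.1 mOsm/kg

Calculated osmolality = 2·Na + glucose + urea
= 2·137 + 6.8 + 7.1
= 274 + 6.80 + 7.10
= 287.9 mOsm/kg ≈ 287.9 mOsm/kg
Osmolar gap = measured − calculated = 336 − 287.9 = 48.1 mOsm/kg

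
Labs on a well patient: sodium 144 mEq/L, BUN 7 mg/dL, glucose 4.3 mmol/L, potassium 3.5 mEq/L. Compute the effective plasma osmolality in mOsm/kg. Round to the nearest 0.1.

292.3 mOsm/kg

Effective osmolality excludes urea (freely permeant across cell membranes):
2·Na + glucose
= 2·144 + 4.3
= 288 + 4.3
= 292.3 mOsm/kg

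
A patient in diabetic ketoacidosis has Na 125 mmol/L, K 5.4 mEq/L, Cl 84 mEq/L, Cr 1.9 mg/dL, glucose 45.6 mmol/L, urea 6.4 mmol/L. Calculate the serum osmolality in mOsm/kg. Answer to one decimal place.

302.0 mOsm/kg

Calculated osmolality = 2·Na + glucose + urea
= 2·125 + 45.6 + 6.4
= 250 + 45.60 + 6.40
= 302 mOsm/kg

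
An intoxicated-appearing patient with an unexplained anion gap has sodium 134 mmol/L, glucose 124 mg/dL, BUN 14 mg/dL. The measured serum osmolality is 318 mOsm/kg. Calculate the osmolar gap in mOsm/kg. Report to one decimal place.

Calculated osmolality = 2·Na + glucose/18 + BUN/2.8
= 2·134 + 124/18 + 14/2.8
= 268 + 6.89 + 5
= 279.89 mOsm/kg ≈ 279.9 mOsm/kg
Osmolar gap = measured − calculated = 318 − 279.9 = 38.1 mOsm/kg

38.1 mOsm/kg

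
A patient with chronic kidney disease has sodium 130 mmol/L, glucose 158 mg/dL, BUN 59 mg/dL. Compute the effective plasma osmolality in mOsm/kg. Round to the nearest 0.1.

Effective osmolality excludes urea (freely permeant across cell membranes):
2·Na + glucose/18
= 2·130 + 158/18
= 260 + 8.78
= 268.78 mOsm/kg

268.8 mOsm/kg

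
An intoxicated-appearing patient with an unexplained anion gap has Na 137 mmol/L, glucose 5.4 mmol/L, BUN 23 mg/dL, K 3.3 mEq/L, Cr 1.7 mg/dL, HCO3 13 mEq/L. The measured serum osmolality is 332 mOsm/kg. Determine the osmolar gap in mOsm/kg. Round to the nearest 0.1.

Calculated osmolality = 2·Na + glucose + BUN/2.8
= 2·137 + 5.4 + 23/2.8
= 274 + 5.40 + 8.21
= 287.61 mOsm/kg ≈ 287.6 mOsm/kg
Osmolar gap = measured − calculated = 332 − 287.6 = 44.4 mOsm/kg

44.4 mOsm/kg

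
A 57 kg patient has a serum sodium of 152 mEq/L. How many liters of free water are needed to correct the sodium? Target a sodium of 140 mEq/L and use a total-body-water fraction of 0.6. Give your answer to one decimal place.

2.9 L

TBW = 0.6 · 57 = 34.2 L
Free water deficit = TBW · (Na/140 − 1)
= 34.2 · (152/140 − 1)
= 34.2 · 0.0857
= 2.93 L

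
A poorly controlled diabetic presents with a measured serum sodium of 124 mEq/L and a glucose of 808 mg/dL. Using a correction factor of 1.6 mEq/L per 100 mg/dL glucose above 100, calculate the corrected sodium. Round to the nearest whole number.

135 mEq/L

Corrected Na = measured Na + 1.6 · (glucose − 100)/100
= 124 + 1.6 · (808 − 100)/100
= 124 + 11.3
= 135.3 mEq/L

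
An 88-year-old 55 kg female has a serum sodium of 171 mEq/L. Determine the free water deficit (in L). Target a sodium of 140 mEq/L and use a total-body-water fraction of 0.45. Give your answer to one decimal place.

TBW = 0.45 · 55 = 24.75 L
Free water deficit = TBW · (Na/140 − 1)
= 24.75 · (171/140 − 1)
= 24.75 · 0.2214
= 5.48 L

5.5 L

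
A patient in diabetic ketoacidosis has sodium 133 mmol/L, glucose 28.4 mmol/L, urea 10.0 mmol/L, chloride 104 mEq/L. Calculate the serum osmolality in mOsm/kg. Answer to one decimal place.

304.4 mOsm/kg

Calculated osmolality = 2·Na + glucose + urea
= 2·133 + 28.4 + 10
= 266 + 28.40 + 10
= 304.4 mOsm/kg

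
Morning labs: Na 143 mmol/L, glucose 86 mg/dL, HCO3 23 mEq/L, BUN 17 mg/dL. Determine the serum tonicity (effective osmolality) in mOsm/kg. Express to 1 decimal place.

Effective osmolality excludes urea (freely permeant across cell membranes):
2·Na + glucose/18
= 2·143 + 86/18
= 286 + 4.78
= 290.78 mOsm/kg

290.8 mOsm/kg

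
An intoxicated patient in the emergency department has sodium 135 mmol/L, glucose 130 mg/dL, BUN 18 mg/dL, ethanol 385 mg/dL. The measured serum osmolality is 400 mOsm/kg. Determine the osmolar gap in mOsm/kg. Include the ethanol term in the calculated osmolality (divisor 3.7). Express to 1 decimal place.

12.3 mOsm/kg

Calculated osmolality = 2·Na + glucose/18 + BUN/2.8 + ethanol/3.7
= 2·135 + 130/18 + 18/2.8 + 385/3.7
= 270 + 7.22 + 6.43 + 104.05
= 387.7 mOsm/kg ≈ 387.7 mOsm/kg
Osmolar gap = measured − calculated = 400 − 387.7 = 12.3 mOsm/kg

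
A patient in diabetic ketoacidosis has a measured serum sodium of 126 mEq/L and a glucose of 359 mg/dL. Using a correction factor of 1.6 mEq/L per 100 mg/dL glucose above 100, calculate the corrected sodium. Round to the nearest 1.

130 mEq/L

Corrected Na = measured Na + 1.6 · (glucose − 100)/100
= 126 + 1.6 · (359 − 100)/100
= 126 + 4.1
= 130.1 mEq/L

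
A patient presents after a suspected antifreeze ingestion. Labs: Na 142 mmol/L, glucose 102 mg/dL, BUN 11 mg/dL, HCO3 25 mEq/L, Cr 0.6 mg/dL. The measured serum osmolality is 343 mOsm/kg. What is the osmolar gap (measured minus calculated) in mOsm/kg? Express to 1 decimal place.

Calculated osmolality = 2·Na + glucose/18 + BUN/2.8
= 2·142 + 102/18 + 11/2.8
= 284 + 5.67 + 3.93
= 293.6 mOsm/kg ≈ 293.6 mOsm/kg
Osmolar gap = measured − calculated = 343 − 293.6 = 49.4 mOsm/kg

49.4 mOsm/kg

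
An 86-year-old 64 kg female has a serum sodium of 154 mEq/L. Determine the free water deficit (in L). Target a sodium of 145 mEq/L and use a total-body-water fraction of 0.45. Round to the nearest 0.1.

1.8 L

TBW = 0.45 · 64 = 28.8 L
Free water deficit = TBW · (Na/145 − 1)
= 28.8 · (154/145 − 1)
= 28.8 · 0.0621
= 1.79 L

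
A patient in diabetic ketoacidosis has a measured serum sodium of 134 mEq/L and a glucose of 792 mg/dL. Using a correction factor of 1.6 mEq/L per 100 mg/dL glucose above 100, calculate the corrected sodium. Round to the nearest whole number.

Corrected Na = measured Na + 1.6 · (glucose − 100)/100
= 134 + 1.6 · (792 − 100)/100
= 134 + 11.1
= 145.1 mEq/L

145 mEq/L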